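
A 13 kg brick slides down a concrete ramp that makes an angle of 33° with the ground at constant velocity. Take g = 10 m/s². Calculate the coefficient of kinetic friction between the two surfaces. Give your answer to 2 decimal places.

At constant velocity the net force along the incline is zero: mg sin 33° = μ mg cos 33°.
So μ = tan 33° = 0.5446 / 0.8387 = 0.6493.

0.65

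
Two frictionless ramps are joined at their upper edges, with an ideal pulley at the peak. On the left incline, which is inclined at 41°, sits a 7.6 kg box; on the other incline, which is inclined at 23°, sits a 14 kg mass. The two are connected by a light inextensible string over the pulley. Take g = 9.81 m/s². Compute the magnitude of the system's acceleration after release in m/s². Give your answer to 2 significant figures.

0.22 m/s²

Resolve each weight along its own incline: the 7.6 kg mass has component 7.6 × 9.81 × sin 41° = 48.913 N down its slope, and the 14 kg mass has 14 × 9.81 × sin 23° = 53.663 N down its slope.
The 14 kg side's 53.663 N exceeds the other side's 48.913 N, so that mass slides down and the 7.6 kg mass slides up. Taking that direction as positive, Newton's second law for the whole system gives 53.663 − 48.913 = (7.6 + 14) a, so a = 4.750 / 21.6 = 0.2199 m/s².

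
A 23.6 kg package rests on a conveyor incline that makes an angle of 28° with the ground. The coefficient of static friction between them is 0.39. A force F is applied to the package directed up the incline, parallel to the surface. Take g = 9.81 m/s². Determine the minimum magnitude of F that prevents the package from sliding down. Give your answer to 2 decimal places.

The normal force is N = mg cos 28° = 204.416 N. With F at its minimum the package is on the verge of sliding down, so static friction is at its maximum μ_s N = 0.39 × 204.416 = 79.722 N and acts up the slope.
Equilibrium along the incline: F + μ_s N = mg sin 28°, so F = 108.690 − 79.722 = 28.968 N.

28.97 N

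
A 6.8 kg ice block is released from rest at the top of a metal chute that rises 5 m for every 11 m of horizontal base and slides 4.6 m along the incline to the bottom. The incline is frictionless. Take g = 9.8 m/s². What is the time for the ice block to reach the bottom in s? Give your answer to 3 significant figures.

The weight component along the incline is mg sin 24.44° = 27.576 N and the normal force is N = mg cos 24.44° = 60.667 N.
With no friction, a = g sin 24.44° = 4.0553 m/s².
Starting from rest, L = ½at², so t = √(2L/a) = √(2 × 4.6 / 4.0553) = 1.5062 s.

1.51 s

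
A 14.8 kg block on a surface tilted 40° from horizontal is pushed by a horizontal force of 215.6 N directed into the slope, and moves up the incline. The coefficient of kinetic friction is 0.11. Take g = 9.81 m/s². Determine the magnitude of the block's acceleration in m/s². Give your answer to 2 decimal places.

The horizontal push has components F cos 40° = 215.6 × 0.7660 = 165.150 N up the incline and F sin 40° = 215.6 × 0.6428 = 138.588 N pressing into the surface.
The normal force is therefore N = mg cos 40° + F sin 40° = 111.214 + 138.588 = 249.802 N, and kinetic friction down the slope is μN = 0.11 × 249.802 = 27.478 N.
Along the incline: F cos 40° − mg sin 40° − μN = ma, so 165.150 − 93.327 − 27.478 = 14.8 a, giving a = 2.9963 m/s².

3.00 m/s²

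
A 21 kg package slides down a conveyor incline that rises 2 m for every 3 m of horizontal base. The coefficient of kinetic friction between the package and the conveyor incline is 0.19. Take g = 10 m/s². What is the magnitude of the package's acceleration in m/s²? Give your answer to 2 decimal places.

3.97 m/s²

Resolving the weight along the incline: the component pulling the package down the slope is mg sin 33.69° = 21 × 10 × 0.5547 = 116.487 N, and the normal force is N = mg cos 33.69° = 21 × 10 × 0.8321 = 174.741 N.
Kinetic friction acts up the slope with magnitude f = μN = 0.19 × 174.741 = 33.201 N.
Net force along the incline is 116.487 − 33.201 = 83.286 N, so a = 83.286 / 21 = 3.9660 m/s².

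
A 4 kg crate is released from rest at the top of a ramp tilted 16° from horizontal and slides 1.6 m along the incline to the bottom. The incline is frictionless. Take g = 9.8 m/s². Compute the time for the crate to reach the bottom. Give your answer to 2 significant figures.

1.1 s

The weight component along the incline is mg sin 16° = 10.805 N and the normal force is N = mg cos 16° = 37.681 N.
With no friction, a = g sin 16° = 2.7012 m/s².
Starting from rest, L = ½at², so t = √(2L/a) = √(2 × 1.6 / 2.7012) = 1.0884 s.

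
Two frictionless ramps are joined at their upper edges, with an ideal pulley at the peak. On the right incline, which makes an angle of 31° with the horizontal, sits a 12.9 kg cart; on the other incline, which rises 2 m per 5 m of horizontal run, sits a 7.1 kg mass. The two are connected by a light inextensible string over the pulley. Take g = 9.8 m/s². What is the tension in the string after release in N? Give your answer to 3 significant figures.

39.8 N

Resolve each weight along its own incline: the 12.9 kg mass has component 12.9 × 9.8 × sin 31° = 65.111 N down its slope, and the 7.1 kg mass has 7.1 × 9.8 × sin 21.80° = 25.841 N down its slope.
The 12.9 kg side's 65.111 N exceeds the other side's 25.841 N, so that mass slides down and the 7.1 kg mass slides up. Taking that direction as positive, Newton's second law for the whole system gives 65.111 − 25.841 = (12.9 + 7.1) a, so a = 39.270 / 20 = 1.9635 m/s².
For the 7.1 kg mass (up-slope positive): T − 25.841 = 7.1 × 1.9635, so T = 39.782 N.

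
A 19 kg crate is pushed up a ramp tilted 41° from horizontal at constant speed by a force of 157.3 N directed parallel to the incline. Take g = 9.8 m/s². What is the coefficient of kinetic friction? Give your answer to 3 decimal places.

At constant speed ΣF = 0 along the incline. The applied 157.3 N acts up the slope; the weight component mg sin 41° = 122.158 N and kinetic friction μN both act down the slope.
So 157.3 = 122.158 + μ × 140.527, giving μ = (157.3 − 122.158) / 140.527 = 0.2501.

0.250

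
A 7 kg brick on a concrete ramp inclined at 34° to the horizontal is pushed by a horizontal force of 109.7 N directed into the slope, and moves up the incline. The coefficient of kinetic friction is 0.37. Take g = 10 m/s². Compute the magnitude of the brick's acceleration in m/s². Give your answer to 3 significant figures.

1.09 m/s²

The horizontal push has components F cos 34° = 109.7 × 0.8290 = 90.941 N up the incline and F sin 34° = 109.7 × 0.5592 = 61.344 N pressing into the surface.
The normal force is therefore N = mg cos 34° + F sin 34° = 58.030 + 61.344 = 119.374 N, and kinetic friction down the slope is μN = 0.37 × 119.374 = 44.168 N.
Along the incline: F cos 34° − mg sin 34° − μN = ma, so 90.941 − 39.144 − 44.168 = 7 a, giving a = 1.0899 m/s².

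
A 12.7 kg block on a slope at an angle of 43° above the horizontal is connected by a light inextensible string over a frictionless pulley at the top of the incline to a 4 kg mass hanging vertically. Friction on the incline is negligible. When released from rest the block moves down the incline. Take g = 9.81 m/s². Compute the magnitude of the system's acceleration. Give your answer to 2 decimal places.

For the block on the incline: the weight component along the slope is m₁g sin 43° = 12.7 × 9.81 × 0.6820 = 84.968 N and the normal force is N = m₁g cos 43° = 91.117 N.
Newton's second law for the block (down-slope positive): 84.968 − T = 12.7 a. For the hanging mass (upward positive): T − 4 × 9.81 = 4 a.
Adding the two equations eliminates T: 45.728 = 16.7 a, so a = 2.7382 m/s².

2.74 m/s²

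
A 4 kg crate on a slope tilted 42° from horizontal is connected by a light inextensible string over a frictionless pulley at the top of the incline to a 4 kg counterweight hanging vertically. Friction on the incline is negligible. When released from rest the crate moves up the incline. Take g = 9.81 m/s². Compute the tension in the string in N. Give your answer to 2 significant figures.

33 N

For the crate on the incline: the weight component along the slope is m₁g sin 42° = 4 × 9.81 × 0.6691 = 26.255 N and the normal force is N = m₁g cos 42° = 29.161 N.
Newton's second law for the crate (up-slope positive): T − 26.255 = 4 a. For the hanging counterweight (downward positive): 4 × 9.81 − T = 4 a.
Adding the two equations eliminates T: 12.985 = 8 a, so a = 1.6231 m/s².
Then from the hanging counterweight's equation, T = 4 × (9.81 − 1.6231) = 32.748 N.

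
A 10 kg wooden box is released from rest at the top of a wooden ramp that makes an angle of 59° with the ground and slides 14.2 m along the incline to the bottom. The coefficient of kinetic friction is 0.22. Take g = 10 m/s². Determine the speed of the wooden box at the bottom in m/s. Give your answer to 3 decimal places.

14.535 m/s

The weight component along the incline is mg sin 59° = 85.717 N and the normal force is N = mg cos 59° = 51.504 N.
Friction up the slope is f = μN = 0.22 × 51.504 = 11.331 N, so the net downslope force is 85.717 − 11.331 = 74.386 N and a = 74.386 / 10 = 7.4386 m/s².
Starting from rest over a distance of 14.2 m, v² = 2aL = 2 × 7.4386 × 14.2 = 211.2562, so v = 14.5347 m/s.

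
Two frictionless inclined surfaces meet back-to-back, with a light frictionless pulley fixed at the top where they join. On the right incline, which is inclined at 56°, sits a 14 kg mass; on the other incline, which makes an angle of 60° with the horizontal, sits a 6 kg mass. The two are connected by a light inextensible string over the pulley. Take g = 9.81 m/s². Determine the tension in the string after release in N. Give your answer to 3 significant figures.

Resolve each weight along its own incline: the 14 kg mass has component 14 × 9.81 × sin 56° = 113.860 N down its slope, and the 6 kg mass has 6 × 9.81 × sin 60° = 50.974 N down its slope.
The 14 kg side's 113.860 N exceeds the other side's 50.974 N, so that mass slides down and the 6 kg mass slides up. Taking that direction as positive, Newton's second law for the whole system gives 113.860 − 50.974 = (14 + 6) a, so a = 62.886 / 20 = 3.1443 m/s².
For the 6 kg mass (up-slope positive): T − 50.974 = 6 × 3.1443, so T = 69.840 N.

69.8 N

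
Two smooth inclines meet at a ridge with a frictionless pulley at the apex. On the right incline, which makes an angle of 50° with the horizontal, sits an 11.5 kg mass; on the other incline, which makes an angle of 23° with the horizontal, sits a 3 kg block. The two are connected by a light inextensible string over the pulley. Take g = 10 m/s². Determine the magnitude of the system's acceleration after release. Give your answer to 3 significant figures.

Resolve each weight along its own incline: the 11.5 kg mass has component 11.5 × 10 × sin 50° = 88.095 N down its slope, and the 3 kg mass has 3 × 10 × sin 23° = 11.722 N down its slope.
The 11.5 kg side's 88.095 N exceeds the other side's 11.722 N, so that mass slides down and the 3 kg mass slides up. Taking that direction as positive, Newton's second law for the whole system gives 88.095 − 11.722 = (11.5 + 3) a, so a = 76.373 / 14.5 = 5.2671 m/s².

5.27 m/s²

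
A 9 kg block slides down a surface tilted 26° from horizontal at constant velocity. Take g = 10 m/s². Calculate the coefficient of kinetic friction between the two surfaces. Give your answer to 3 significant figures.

0.488

At constant velocity the net force along the incline is zero: mg sin 26° = μ mg cos 26°.
So μ = tan 26° = 0.4384 / 0.8988 = 0.4878.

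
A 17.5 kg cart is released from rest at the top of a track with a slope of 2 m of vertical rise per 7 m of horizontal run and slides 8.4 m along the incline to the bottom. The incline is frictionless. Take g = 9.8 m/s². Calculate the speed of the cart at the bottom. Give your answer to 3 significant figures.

6.73 m/s

The weight component along the incline is mg sin 15.95° = 47.115 N and the normal force is N = mg cos 15.95° = 164.901 N.
With no friction, a = g sin 15.95° = 2.6923 m/s².
Starting from rest over a distance of 8.4 m, v² = 2aL = 2 × 2.6923 × 8.4 = 45.2306, so v = 6.7254 m/s.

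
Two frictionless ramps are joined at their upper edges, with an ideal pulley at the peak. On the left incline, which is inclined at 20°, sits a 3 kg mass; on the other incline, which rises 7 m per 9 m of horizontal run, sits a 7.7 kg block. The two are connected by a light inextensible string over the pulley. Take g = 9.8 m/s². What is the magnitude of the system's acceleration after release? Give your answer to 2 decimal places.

Resolve each weight along its own incline: the 3 kg mass has component 3 × 9.8 × sin 20° = 10.055 N down its slope, and the 7.7 kg mass has 7.7 × 9.8 × sin 37.87° = 46.328 N down its slope.
The 7.7 kg side's 46.328 N exceeds the other side's 10.055 N, so that mass slides down and the 3 kg mass slides up. Taking that direction as positive, Newton's second law for the whole system gives 46.328 − 10.055 = (3 + 7.7) a, so a = 36.273 / 10.7 = 3.3900 m/s².

3.39 m/s²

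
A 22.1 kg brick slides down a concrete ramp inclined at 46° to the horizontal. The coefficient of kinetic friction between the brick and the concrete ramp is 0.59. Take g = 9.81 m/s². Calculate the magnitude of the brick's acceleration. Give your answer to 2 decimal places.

3.04 m/s²

Resolving the weight along the incline: the component pulling the brick down the slope is mg sin 46° = 22.1 × 9.81 × 0.7193 = 155.945 N, and the normal force is N = mg cos 46° = 22.1 × 9.81 × 0.6947 = 150.612 N.
Kinetic friction acts up the slope with magnitude f = μN = 0.59 × 150.612 = 88.861 N.
Net force along the incline is 155.945 − 88.861 = 67.084 N, so a = 67.084 / 22.1 = 3.0355 m/s².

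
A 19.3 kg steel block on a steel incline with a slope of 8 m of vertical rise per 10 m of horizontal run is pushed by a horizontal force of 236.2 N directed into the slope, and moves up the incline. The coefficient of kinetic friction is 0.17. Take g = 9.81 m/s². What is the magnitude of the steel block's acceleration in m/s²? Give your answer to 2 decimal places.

0.83 m/s²

The horizontal push has components F cos 38.66° = 236.2 × 0.7809 = 184.449 N up the incline and F sin 38.66° = 236.2 × 0.6247 = 147.554 N pressing into the surface.
The normal force is therefore N = mg cos 38.66° + F sin 38.66° = 147.850 + 147.554 = 295.404 N, and kinetic friction down the slope is μN = 0.17 × 295.404 = 50.219 N.
Along the incline: F cos 38.66° − mg sin 38.66° − μN = ma, so 184.449 − 118.276 − 50.219 = 19.3 a, giving a = 0.8266 m/s².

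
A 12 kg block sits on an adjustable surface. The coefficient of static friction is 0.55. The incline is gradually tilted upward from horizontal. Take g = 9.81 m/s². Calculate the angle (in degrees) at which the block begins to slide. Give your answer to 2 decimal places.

28.81°

At the threshold of sliding, static friction is at its maximum μ_s N and exactly balances the weight component along the incline: mg sin θ = μ_s mg cos θ.
Hence tan θ = μ_s = 0.55, so θ = arctan(0.55) = 28.8108°.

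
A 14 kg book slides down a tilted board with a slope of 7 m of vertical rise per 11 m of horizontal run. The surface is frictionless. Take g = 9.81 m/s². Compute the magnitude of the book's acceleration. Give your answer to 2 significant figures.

5.3 m/s²

Resolving the weight along the incline: the component pulling the book down the slope is mg sin 32.47° = 14 × 9.81 × 0.5369 = 73.738 N, and the normal force is N = mg cos 32.47° = 14 × 9.81 × 0.8437 = 115.874 N.
With no friction the net force along the incline is 73.738 N, so a = g sin 32.47° = 73.738 / 14 = 5.2670 m/s².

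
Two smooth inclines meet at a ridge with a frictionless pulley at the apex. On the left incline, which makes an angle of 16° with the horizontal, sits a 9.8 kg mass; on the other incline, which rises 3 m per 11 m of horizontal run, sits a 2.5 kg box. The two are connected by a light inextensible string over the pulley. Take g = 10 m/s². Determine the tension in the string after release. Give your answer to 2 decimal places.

10.73 N

Resolve each weight along its own incline: the 9.8 kg mass has component 9.8 × 10 × sin 16° = 27.012 N down its slope, and the 2.5 kg mass has 2.5 × 10 × sin 15.26° = 6.578 N down its slope.
The 9.8 kg side's 27.012 N exceeds the other side's 6.578 N, so that mass slides down and the 2.5 kg mass slides up. Taking that direction as positive, Newton's second law for the whole system gives 27.012 − 6.578 = (9.8 + 2.5) a, so a = 20.434 / 12.3 = 1.6613 m/s².
For the 2.5 kg mass (up-slope positive): T − 6.578 = 2.5 × 1.6613, so T = 10.731 N.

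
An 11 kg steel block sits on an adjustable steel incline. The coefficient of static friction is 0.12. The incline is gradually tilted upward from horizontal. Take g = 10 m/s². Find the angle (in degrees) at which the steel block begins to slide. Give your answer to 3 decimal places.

At the threshold of sliding, static friction is at its maximum μ_s N and exactly balances the weight component along the incline: mg sin θ = μ_s mg cos θ.
Hence tan θ = μ_s = 0.12, so θ = arctan(0.12) = 6.8428°.

6.843°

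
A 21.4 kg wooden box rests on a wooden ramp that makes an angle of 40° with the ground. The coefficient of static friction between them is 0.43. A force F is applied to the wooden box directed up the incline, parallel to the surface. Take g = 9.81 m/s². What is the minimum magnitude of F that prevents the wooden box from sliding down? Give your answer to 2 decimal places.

The normal force is N = mg cos 40° = 160.819 N. With F at its minimum the wooden box is on the verge of sliding down, so static friction is at its maximum μ_s N = 0.43 × 160.819 = 69.152 N and acts up the slope.
Equilibrium along the incline: F + μ_s N = mg sin 40°, so F = 134.943 − 69.152 = 65.791 N.

65.79 N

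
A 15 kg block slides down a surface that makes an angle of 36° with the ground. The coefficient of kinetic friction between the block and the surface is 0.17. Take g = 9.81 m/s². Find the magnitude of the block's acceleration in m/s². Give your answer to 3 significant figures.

4.42 m/s²

Resolving the weight along the incline: the component pulling the block down the slope is mg sin 36° = 15 × 9.81 × 0.5878 = 86.495 N, and the normal force is N = mg cos 36° = 15 × 9.81 × 0.8090 = 119.044 N.
Kinetic friction acts up the slope with magnitude f = μN = 0.17 × 119.044 = 20.237 N.
Net force along the incline is 86.495 − 20.237 = 66.258 N, so a = 66.258 / 15 = 4.4172 m/s².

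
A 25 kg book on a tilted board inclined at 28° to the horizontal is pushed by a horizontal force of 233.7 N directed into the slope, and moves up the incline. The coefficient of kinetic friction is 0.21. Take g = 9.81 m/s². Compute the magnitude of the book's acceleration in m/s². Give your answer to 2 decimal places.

0.91 m/s²

The horizontal push has components F cos 28° = 233.7 × 0.8829 = 206.334 N up the incline and F sin 28° = 233.7 × 0.4695 = 109.722 N pressing into the surface.
The normal force is therefore N = mg cos 28° + F sin 28° = 216.531 + 109.722 = 326.253 N, and kinetic friction down the slope is μN = 0.21 × 326.253 = 68.513 N.
Along the incline: F cos 28° − mg sin 28° − μN = ma, so 206.334 − 115.145 − 68.513 = 25 a, giving a = 0.9070 m/s².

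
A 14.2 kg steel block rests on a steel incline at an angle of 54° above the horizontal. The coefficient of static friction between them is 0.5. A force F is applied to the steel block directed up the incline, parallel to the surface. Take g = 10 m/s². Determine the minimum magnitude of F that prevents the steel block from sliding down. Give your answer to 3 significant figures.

The normal force is N = mg cos 54° = 83.466 N. With F at its minimum the steel block is on the verge of sliding down, so static friction is at its maximum μ_s N = 0.5 × 83.466 = 41.733 N and acts up the slope.
Equilibrium along the incline: F + μ_s N = mg sin 54°, so F = 114.880 − 41.733 = 73.147 N.

73.1 N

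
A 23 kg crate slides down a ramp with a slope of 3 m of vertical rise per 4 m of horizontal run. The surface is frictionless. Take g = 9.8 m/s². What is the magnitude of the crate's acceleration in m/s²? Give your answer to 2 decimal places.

5.88 m/s²

Resolving the weight along the incline: the component pulling the crate down the slope is mg sin 36.87° = 23 × 9.8 × 0.6000 = 135.240 N, and the normal force is N = mg cos 36.87° = 23 × 9.8 × 0.8000 = 180.320 N.
With no friction the net force along the incline is 135.240 N, so a = g sin 36.87° = 135.240 / 23 = 5.8800 m/s².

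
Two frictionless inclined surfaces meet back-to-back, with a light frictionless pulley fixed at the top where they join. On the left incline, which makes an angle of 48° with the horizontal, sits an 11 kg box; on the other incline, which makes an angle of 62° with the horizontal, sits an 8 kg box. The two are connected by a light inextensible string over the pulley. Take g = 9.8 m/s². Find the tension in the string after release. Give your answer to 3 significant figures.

73.8 N

Resolve each weight along its own incline: the 11 kg mass has component 11 × 9.8 × sin 48° = 80.111 N down its slope, and the 8 kg mass has 8 × 9.8 × sin 62° = 69.223 N down its slope.
The 11 kg side's 80.111 N exceeds the other side's 69.223 N, so that mass slides down and the 8 kg mass slides up. Taking that direction as positive, Newton's second law for the whole system gives 80.111 − 69.223 = (11 + 8) a, so a = 10.888 / 19 = 0.5731 m/s².
For the 8 kg mass (up-slope positive): T − 69.223 = 8 × 0.5731, so T = 73.808 N.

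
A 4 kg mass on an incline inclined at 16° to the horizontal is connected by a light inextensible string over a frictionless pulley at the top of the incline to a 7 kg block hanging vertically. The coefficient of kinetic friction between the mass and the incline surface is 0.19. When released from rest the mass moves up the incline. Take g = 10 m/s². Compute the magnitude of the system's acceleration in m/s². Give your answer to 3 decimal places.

For the mass on the incline: the weight component along the slope is m₁g sin 16° = 4 × 10 × 0.2756 = 11.024 N and the normal force is N = m₁g cos 16° = 38.450 N.
Kinetic friction opposes the mass's motion up the incline: f = μN = 0.19 × 38.450 = 7.306 N acting down the slope.
Newton's second law for the mass (up-slope positive): T − 11.024 − 7.306 = 4 a. For the hanging block (downward positive): 7 × 10 − T = 7 a.
Adding the two equations eliminates T: 51.670 = 11 a, so a = 4.6973 m/s².

4.697 m/s²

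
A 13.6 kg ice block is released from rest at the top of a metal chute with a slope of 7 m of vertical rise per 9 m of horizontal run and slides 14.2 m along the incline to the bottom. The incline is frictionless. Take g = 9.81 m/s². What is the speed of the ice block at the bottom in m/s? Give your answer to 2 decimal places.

The weight component along the incline is mg sin 37.87° = 81.910 N and the normal force is N = mg cos 37.87° = 105.312 N.
With no friction, a = g sin 37.87° = 6.0228 m/s².
Starting from rest over a distance of 14.2 m, v² = 2aL = 2 × 6.0228 × 14.2 = 171.0475, so v = 13.0785 m/s.

13.08 m/s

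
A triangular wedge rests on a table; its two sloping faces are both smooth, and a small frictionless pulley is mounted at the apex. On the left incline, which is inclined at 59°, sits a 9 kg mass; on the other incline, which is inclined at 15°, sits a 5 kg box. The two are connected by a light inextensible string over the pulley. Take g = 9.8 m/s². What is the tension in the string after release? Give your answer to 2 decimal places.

Resolve each weight along its own incline: the 9 kg mass has component 9 × 9.8 × sin 59° = 75.602 N down its slope, and the 5 kg mass has 5 × 9.8 × sin 15° = 12.682 N down its slope.
The 9 kg side's 75.602 N exceeds the other side's 12.682 N, so that mass slides down and the 5 kg mass slides up. Taking that direction as positive, Newton's second law for the whole system gives 75.602 − 12.682 = (9 + 5) a, so a = 62.920 / 14 = 4.4943 m/s².
For the 5 kg mass (up-slope positive): T − 12.682 = 5 × 4.4943, so T = 35.154 N.

35.15 N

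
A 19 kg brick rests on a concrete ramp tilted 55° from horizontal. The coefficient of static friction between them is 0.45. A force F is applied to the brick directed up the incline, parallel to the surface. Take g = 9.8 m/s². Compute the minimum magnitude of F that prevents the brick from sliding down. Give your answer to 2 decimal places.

104.47 N

The normal force is N = mg cos 55° = 106.800 N. With F at its minimum the brick is on the verge of sliding down, so static friction is at its maximum μ_s N = 0.45 × 106.800 = 48.060 N and acts up the slope.
Equilibrium along the incline: F + μ_s N = mg sin 55°, so F = 152.526 − 48.060 = 104.466 N.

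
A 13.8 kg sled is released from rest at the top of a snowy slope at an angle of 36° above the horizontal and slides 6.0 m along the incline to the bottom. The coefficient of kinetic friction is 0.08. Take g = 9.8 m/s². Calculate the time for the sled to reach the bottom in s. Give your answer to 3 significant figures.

1.53 s

The weight component along the incline is mg sin 36° = 79.492 N and the normal force is N = mg cos 36° = 109.411 N.
Friction up the slope is f = μN = 0.08 × 109.411 = 8.753 N, so the net downslope force is 79.492 − 8.753 = 70.739 N and a = 70.739 / 13.8 = 5.1260 m/s².
Starting from rest, L = ½at², so t = √(2L/a) = √(2 × 6.0 / 5.1260) = 1.5300 s.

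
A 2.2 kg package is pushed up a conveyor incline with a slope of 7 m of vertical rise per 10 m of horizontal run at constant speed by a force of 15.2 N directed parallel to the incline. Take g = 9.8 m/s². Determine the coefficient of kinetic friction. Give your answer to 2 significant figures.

At constant speed ΣF = 0 along the incline. The applied 15.2 N acts up the slope; the weight component mg sin 34.99° = 12.364 N and kinetic friction μN both act down the slope.
So 15.2 = 12.364 + μ × 17.663, giving μ = (15.2 − 12.364) / 17.663 = 0.1606.

0.16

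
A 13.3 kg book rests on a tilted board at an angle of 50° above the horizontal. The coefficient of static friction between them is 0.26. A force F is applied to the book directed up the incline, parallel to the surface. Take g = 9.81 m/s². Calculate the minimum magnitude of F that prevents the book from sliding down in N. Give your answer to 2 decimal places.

78.14 N

The normal force is N = mg cos 50° = 83.866 N. With F at its minimum the book is on the verge of sliding down, so static friction is at its maximum μ_s N = 0.26 × 83.866 = 21.805 N and acts up the slope.
Equilibrium along the incline: F + μ_s N = mg sin 50°, so F = 99.948 − 21.805 = 78.143 N.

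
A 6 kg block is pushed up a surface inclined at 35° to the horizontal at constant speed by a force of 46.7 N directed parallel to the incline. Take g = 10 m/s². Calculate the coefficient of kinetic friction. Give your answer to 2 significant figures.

0.25

At constant speed ΣF = 0 along the incline. The applied 46.7 N acts up the slope; the weight component mg sin 35° = 34.415 N and kinetic friction μN both act down the slope.
So 46.7 = 34.415 + μ × 49.149, giving μ = (46.7 − 34.415) / 49.149 = 0.2500.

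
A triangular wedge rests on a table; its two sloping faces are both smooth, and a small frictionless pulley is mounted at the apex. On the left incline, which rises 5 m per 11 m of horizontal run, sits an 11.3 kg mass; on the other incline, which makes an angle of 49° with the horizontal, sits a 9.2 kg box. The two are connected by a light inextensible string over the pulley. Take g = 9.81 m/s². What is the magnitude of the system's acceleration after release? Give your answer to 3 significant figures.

1.09 m/s²

Resolve each weight along its own incline: the 11.3 kg mass has component 11.3 × 9.81 × sin 24.44° = 45.871 N down its slope, and the 9.2 kg mass has 9.2 × 9.81 × sin 49° = 68.114 N down its slope.
The 9.2 kg side's 68.114 N exceeds the other side's 45.871 N, so that mass slides down and the 11.3 kg mass slides up. Taking that direction as positive, Newton's second law for the whole system gives 68.114 − 45.871 = (11.3 + 9.2) a, so a = 22.243 / 20.5 = 1.0850 m/s².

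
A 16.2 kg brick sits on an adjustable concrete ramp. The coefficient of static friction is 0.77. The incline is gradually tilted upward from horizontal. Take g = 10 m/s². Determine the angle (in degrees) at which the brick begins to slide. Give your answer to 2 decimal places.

At the threshold of sliding, static friction is at its maximum μ_s N and exactly balances the weight component along the incline: mg sin θ = μ_s mg cos θ.
Hence tan θ = μ_s = 0.77, so θ = arctan(0.77) = 37.5963°.

37.60°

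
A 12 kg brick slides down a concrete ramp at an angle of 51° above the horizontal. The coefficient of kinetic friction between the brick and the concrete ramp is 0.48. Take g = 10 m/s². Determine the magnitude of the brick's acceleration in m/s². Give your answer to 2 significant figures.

Resolving the weight along the incline: the component pulling the brick down the slope is mg sin 51° = 12 × 10 × 0.7771 = 93.252 N, and the normal force is N = mg cos 51° = 12 × 10 × 0.6293 = 75.516 N.
Kinetic friction acts up the slope with magnitude f = μN = 0.48 × 75.516 = 36.248 N.
Net force along the incline is 93.252 − 36.248 = 57.004 N, so a = 57.004 / 12 = 4.7503 m/s².

4.8 m/s²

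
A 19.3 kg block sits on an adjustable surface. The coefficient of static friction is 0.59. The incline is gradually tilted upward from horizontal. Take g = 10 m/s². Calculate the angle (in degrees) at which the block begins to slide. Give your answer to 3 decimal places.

At the threshold of sliding, static friction is at its maximum μ_s N and exactly balances the weight component along the incline: mg sin θ = μ_s mg cos θ.
Hence tan θ = μ_s = 0.59, so θ = arctan(0.59) = 30.5406°.

30.541°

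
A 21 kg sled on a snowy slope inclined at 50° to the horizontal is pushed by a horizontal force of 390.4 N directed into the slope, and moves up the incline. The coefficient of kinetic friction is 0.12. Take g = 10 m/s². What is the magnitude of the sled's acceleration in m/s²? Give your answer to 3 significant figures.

The horizontal push has components F cos 50° = 390.4 × 0.6428 = 250.949 N up the incline and F sin 50° = 390.4 × 0.7660 = 299.046 N pressing into the surface.
The normal force is therefore N = mg cos 50° + F sin 50° = 134.988 + 299.046 = 434.034 N, and kinetic friction down the slope is μN = 0.12 × 434.034 = 52.084 N.
Along the incline: F cos 50° − mg sin 50° − μN = ma, so 250.949 − 160.860 − 52.084 = 21 a, giving a = 1.8098 m/s².

1.81 m/s²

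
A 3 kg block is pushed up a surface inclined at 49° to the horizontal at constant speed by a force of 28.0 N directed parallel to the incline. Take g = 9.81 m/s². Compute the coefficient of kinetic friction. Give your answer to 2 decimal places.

At constant speed ΣF = 0 along the incline. The applied 28.0 N acts up the slope; the weight component mg sin 49° = 22.211 N and kinetic friction μN both act down the slope.
So 28.0 = 22.211 + μ × 19.308, giving μ = (28.0 − 22.211) / 19.308 = 0.2998.

0.30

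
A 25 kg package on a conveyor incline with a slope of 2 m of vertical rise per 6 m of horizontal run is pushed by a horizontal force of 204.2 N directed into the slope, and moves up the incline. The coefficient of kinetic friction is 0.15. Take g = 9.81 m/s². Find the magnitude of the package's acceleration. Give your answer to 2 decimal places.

The horizontal push has components F cos 18.43° = 204.2 × 0.9487 = 193.725 N up the incline and F sin 18.43° = 204.2 × 0.3162 = 64.568 N pressing into the surface.
The normal force is therefore N = mg cos 18.43° + F sin 18.43° = 232.669 + 64.568 = 297.237 N, and kinetic friction down the slope is μN = 0.15 × 297.237 = 44.586 N.
Along the incline: F cos 18.43° − mg sin 18.43° − μN = ma, so 193.725 − 77.548 − 44.586 = 25 a, giving a = 2.8636 m/s².

2.86 m/s²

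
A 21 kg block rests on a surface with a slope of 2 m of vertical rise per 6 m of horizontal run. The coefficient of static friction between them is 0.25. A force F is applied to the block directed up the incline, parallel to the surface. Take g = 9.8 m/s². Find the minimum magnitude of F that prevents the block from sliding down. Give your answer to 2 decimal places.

The normal force is N = mg cos 18.43° = 195.239 N. With F at its minimum the block is on the verge of sliding down, so static friction is at its maximum μ_s N = 0.25 × 195.239 = 48.810 N and acts up the slope.
Equilibrium along the incline: F + μ_s N = mg sin 18.43°, so F = 65.080 − 48.810 = 16.270 N.

16.27 N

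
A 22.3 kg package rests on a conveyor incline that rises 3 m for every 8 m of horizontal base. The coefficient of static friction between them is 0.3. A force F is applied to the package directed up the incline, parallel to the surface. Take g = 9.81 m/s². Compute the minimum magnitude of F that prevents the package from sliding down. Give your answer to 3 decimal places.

15.363 N

The normal force is N = mg cos 20.56° = 204.834 N. With F at its minimum the package is on the verge of sliding down, so static friction is at its maximum μ_s N = 0.3 × 204.834 = 61.450 N and acts up the slope.
Equilibrium along the incline: F + μ_s N = mg sin 20.56°, so F = 76.813 − 61.450 = 15.363 N.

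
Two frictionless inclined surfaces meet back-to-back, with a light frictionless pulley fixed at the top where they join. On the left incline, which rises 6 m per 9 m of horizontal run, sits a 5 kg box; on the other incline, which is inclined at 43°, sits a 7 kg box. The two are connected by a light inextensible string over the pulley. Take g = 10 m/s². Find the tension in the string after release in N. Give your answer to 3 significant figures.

Resolve each weight along its own incline: the 5 kg mass has component 5 × 10 × sin 33.69° = 27.735 N down its slope, and the 7 kg mass has 7 × 10 × sin 43° = 47.740 N down its slope.
The 7 kg side's 47.740 N exceeds the other side's 27.735 N, so that mass slides down and the 5 kg mass slides up. Taking that direction as positive, Newton's second law for the whole system gives 47.740 − 27.735 = (5 + 7) a, so a = 20.005 / 12 = 1.6671 m/s².
For the 5 kg mass (up-slope positive): T − 27.735 = 5 × 1.6671, so T = 36.070 N.

36.1 N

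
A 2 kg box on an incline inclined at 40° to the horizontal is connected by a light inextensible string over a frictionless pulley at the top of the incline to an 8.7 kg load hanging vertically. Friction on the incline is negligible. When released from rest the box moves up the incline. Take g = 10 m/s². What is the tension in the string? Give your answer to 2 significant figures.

27 N

For the box on the incline: the weight component along the slope is m₁g sin 40° = 2 × 10 × 0.6428 = 12.856 N and the normal force is N = m₁g cos 40° = 15.321 N.
Newton's second law for the box (up-slope positive): T − 12.856 = 2 a. For the hanging load (downward positive): 8.7 × 10 − T = 8.7 a.
Adding the two equations eliminates T: 74.144 = 10.7 a, so a = 6.9293 m/s².
Then from the hanging load's equation, T = 8.7 × (10 − 6.9293) = 26.715 N.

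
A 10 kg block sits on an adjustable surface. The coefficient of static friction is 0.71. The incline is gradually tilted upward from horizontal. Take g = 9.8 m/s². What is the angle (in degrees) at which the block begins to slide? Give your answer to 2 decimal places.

At the threshold of sliding, static friction is at its maximum μ_s N and exactly balances the weight component along the incline: mg sin θ = μ_s mg cos θ.
Hence tan θ = μ_s = 0.71, so θ = arctan(0.71) = 35.3748°.

35.37°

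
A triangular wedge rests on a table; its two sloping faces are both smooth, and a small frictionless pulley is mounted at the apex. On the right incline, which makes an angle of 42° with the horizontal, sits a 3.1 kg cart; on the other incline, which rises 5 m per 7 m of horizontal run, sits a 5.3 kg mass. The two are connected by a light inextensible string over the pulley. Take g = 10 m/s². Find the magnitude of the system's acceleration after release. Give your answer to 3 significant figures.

Resolve each weight along its own incline: the 3.1 kg mass has component 3.1 × 10 × sin 42° = 20.743 N down its slope, and the 5.3 kg mass has 5.3 × 10 × sin 35.54° = 30.806 N down its slope.
The 5.3 kg side's 30.806 N exceeds the other side's 20.743 N, so that mass slides down and the 3.1 kg mass slides up. Taking that direction as positive, Newton's second law for the whole system gives 30.806 − 20.743 = (3.1 + 5.3) a, so a = 10.063 / 8.4 = 1.1980 m/s².

1.20 m/s²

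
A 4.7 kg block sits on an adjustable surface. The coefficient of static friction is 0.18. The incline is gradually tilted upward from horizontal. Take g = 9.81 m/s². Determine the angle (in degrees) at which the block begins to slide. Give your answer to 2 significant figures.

At the threshold of sliding, static friction is at its maximum μ_s N and exactly balances the weight component along the incline: mg sin θ = μ_s mg cos θ.
Hence tan θ = μ_s = 0.18, so θ = arctan(0.18) = 10.2040°.

10°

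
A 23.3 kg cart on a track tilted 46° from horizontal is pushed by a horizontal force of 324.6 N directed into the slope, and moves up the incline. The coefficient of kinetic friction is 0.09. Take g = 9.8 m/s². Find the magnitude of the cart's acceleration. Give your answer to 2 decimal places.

1.11 m/s²

The horizontal push has components F cos 46° = 324.6 × 0.6947 = 225.500 N up the incline and F sin 46° = 324.6 × 0.7193 = 233.485 N pressing into the surface.
The normal force is therefore N = mg cos 46° + F sin 46° = 158.628 + 233.485 = 392.113 N, and kinetic friction down the slope is μN = 0.09 × 392.113 = 35.290 N.
Along the incline: F cos 46° − mg sin 46° − μN = ma, so 225.500 − 164.245 − 35.290 = 23.3 a, giving a = 1.1144 m/s².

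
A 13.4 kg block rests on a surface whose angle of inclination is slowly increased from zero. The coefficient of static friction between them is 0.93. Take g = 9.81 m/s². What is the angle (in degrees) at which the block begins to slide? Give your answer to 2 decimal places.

42.92°

At the threshold of sliding, static friction is at its maximum μ_s N and exactly balances the weight component along the incline: mg sin θ = μ_s mg cos θ.
Hence tan θ = μ_s = 0.93, so θ = arctan(0.93) = 42.9228°.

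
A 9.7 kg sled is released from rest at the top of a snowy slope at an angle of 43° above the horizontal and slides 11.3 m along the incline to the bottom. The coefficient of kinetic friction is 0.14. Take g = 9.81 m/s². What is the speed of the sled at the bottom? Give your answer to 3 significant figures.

11.3 m/s

The weight component along the incline is mg sin 43° = 64.897 N and the normal force is N = mg cos 43° = 69.593 N.
Friction up the slope is f = μN = 0.14 × 69.593 = 9.743 N, so the net downslope force is 64.897 − 9.743 = 55.154 N and a = 55.154 / 9.7 = 5.6860 m/s².
Starting from rest over a distance of 11.3 m, v² = 2aL = 2 × 5.6860 × 11.3 = 128.5036, so v = 11.3359 m/s.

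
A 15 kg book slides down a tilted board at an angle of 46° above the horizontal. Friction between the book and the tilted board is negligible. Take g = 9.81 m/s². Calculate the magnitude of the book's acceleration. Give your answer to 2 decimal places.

Resolving the weight along the incline: the component pulling the book down the slope is mg sin 46° = 15 × 9.81 × 0.7193 = 105.845 N, and the normal force is N = mg cos 46° = 15 × 9.81 × 0.6947 = 102.225 N.
With no friction the net force along the incline is 105.845 N, so a = g sin 46° = 105.845 / 15 = 7.0563 m/s².

7.06 m/s²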